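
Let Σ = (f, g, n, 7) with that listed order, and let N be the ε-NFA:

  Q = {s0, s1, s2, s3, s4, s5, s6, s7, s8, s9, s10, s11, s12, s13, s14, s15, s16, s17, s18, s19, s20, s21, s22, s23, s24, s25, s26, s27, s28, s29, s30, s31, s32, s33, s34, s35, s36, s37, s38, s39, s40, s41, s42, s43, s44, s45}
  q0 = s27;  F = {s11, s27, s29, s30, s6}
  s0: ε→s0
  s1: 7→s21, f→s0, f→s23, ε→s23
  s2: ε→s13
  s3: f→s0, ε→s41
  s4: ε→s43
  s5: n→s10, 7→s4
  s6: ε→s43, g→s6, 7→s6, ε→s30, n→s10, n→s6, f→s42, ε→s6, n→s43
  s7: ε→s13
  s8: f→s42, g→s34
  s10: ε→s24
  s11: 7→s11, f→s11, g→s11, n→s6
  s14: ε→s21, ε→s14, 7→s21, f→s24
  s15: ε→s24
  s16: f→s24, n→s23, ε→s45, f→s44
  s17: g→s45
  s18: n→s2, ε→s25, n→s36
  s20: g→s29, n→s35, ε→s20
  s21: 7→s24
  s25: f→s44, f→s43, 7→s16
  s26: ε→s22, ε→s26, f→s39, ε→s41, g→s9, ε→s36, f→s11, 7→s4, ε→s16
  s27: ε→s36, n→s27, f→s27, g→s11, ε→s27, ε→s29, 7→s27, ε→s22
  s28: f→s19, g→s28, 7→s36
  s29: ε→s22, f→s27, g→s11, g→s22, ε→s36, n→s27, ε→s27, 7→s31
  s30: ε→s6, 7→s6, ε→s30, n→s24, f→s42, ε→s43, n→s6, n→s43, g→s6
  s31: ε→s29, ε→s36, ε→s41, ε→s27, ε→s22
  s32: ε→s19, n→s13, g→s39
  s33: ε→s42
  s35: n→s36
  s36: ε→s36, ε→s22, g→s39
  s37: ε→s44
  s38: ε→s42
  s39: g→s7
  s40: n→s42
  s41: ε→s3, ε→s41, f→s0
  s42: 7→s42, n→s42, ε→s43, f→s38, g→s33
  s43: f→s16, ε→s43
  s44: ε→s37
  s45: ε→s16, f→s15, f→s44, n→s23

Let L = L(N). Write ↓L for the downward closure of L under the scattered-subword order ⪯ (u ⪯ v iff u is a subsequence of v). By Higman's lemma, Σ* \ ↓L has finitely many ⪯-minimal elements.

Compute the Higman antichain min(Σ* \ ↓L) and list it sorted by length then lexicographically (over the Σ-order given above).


|Q|=46, |F|=5, |δ|=117 (48 ε).
min D↑ (4 st, q0=0, F={3}): 0:f→0,g→1,n→0,7→0 1:f→1,g→1,n→2,7→1 2:f→3,g→2,n→2,7→2 3:f→3,g→3,n→3,7→3.
'gnf': N↓-sim [26, 19, 14, 11] end={s15,s16,s23,s24,s33,s37,s38,s42,s43,s44,s45} — reject; 3/3 del acc.
1 words, ⪯-incomp.

min(Σ*\↓L) = [gnf].


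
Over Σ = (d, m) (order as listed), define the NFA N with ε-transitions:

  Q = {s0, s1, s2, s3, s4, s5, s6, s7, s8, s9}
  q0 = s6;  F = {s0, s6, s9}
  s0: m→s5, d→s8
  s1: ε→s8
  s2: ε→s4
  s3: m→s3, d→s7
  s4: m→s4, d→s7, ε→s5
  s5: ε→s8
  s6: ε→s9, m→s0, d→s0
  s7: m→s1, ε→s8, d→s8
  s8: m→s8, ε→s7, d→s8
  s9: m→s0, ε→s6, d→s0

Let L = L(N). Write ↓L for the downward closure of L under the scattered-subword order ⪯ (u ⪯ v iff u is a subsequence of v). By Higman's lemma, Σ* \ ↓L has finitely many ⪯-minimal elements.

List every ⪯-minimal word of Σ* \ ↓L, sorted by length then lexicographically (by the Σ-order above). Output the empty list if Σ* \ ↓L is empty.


|Q|=10, |F|=3, |δ|=22 (8 ε).
min D↑ (3 st, q0=0, F={2}): 0:d→1,m→1 1:d→2,m→2 2:d→2,m→2 (ε-aug+det+¬).
'dd': |S_i|=[7, 5, 3] end={s1,s7,s8} rej; 2/2 del acc.
'dm': run [7, 5, 4] end={s1,s5,s7,s8} rej; 2/2 single-dels accept.
'md': run [7, 5, 3] end={s1,s7,s8} rej; 2/2 single-dels accept.
'mm': N↓-sim [7, 5, 4] end={s1,s5,s7,s8} — reject; 2/2 deletions ∈↓L.
4 words, ⪯-incomp.

min(Σ*\↓L) = [dd, dm, md, mm].


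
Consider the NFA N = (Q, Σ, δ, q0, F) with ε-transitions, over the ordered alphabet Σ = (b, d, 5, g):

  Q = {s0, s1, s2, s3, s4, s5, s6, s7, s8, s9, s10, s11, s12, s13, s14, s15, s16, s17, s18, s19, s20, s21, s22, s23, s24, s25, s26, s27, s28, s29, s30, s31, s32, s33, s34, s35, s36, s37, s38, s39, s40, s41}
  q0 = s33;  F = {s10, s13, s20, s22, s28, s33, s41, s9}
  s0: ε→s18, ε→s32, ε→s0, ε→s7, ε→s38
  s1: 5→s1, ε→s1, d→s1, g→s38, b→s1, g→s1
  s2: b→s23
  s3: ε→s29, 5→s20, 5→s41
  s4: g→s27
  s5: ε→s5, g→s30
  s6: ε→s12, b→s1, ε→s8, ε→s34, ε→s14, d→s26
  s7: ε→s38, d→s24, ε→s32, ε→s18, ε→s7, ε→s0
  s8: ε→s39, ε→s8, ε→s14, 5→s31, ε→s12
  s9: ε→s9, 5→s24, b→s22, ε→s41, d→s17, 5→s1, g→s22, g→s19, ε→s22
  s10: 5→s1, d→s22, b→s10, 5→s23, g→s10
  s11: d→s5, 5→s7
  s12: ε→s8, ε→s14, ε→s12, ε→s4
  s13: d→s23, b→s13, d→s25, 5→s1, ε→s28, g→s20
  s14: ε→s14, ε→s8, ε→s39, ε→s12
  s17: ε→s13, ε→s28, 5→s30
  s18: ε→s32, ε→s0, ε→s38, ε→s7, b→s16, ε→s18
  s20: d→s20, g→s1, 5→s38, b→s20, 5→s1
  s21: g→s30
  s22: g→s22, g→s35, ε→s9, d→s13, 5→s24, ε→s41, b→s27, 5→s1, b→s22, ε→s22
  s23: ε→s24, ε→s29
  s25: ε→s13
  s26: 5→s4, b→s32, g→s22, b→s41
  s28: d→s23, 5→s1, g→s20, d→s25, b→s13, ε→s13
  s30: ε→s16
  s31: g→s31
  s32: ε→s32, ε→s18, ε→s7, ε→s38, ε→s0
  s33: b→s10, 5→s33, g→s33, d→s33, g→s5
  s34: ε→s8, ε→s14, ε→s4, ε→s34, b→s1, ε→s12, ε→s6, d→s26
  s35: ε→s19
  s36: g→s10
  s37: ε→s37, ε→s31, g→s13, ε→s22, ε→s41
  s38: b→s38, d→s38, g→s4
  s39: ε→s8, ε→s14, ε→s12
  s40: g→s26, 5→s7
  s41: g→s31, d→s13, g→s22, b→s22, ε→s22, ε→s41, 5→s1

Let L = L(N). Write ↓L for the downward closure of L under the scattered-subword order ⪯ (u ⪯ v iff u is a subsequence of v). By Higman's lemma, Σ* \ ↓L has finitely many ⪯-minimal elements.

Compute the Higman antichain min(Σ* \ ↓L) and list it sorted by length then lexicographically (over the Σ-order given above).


|Q|=42, |F|=8, |δ|=145 (69 ε).
min D↑ (6 st, q0=0, F={3}): 0:b→1,d→0,5→0,g→0 1:b→1,d→2,5→3,g→1 2:b→2,d→4,5→3,g→2 3:b→3,d→3,5→3,g→3 4:b→4,d→4,5→3,g→5 5:b→5,d→5,5→3,g→3 (ε-aug+det+¬).
'b5': N↓-sim [23, 21, 9] end={s1,s16,s23,s24,s27,s29,s30,s38,s4} rej; 2/2 single-dels accept.
'bddgg': run [23, 21, 20, 14, 5, 4] end={s1,s27,s38,s4} rej; 5/5 deletions ∈↓L.
2 obstructions.

A = [b5, bddgg].


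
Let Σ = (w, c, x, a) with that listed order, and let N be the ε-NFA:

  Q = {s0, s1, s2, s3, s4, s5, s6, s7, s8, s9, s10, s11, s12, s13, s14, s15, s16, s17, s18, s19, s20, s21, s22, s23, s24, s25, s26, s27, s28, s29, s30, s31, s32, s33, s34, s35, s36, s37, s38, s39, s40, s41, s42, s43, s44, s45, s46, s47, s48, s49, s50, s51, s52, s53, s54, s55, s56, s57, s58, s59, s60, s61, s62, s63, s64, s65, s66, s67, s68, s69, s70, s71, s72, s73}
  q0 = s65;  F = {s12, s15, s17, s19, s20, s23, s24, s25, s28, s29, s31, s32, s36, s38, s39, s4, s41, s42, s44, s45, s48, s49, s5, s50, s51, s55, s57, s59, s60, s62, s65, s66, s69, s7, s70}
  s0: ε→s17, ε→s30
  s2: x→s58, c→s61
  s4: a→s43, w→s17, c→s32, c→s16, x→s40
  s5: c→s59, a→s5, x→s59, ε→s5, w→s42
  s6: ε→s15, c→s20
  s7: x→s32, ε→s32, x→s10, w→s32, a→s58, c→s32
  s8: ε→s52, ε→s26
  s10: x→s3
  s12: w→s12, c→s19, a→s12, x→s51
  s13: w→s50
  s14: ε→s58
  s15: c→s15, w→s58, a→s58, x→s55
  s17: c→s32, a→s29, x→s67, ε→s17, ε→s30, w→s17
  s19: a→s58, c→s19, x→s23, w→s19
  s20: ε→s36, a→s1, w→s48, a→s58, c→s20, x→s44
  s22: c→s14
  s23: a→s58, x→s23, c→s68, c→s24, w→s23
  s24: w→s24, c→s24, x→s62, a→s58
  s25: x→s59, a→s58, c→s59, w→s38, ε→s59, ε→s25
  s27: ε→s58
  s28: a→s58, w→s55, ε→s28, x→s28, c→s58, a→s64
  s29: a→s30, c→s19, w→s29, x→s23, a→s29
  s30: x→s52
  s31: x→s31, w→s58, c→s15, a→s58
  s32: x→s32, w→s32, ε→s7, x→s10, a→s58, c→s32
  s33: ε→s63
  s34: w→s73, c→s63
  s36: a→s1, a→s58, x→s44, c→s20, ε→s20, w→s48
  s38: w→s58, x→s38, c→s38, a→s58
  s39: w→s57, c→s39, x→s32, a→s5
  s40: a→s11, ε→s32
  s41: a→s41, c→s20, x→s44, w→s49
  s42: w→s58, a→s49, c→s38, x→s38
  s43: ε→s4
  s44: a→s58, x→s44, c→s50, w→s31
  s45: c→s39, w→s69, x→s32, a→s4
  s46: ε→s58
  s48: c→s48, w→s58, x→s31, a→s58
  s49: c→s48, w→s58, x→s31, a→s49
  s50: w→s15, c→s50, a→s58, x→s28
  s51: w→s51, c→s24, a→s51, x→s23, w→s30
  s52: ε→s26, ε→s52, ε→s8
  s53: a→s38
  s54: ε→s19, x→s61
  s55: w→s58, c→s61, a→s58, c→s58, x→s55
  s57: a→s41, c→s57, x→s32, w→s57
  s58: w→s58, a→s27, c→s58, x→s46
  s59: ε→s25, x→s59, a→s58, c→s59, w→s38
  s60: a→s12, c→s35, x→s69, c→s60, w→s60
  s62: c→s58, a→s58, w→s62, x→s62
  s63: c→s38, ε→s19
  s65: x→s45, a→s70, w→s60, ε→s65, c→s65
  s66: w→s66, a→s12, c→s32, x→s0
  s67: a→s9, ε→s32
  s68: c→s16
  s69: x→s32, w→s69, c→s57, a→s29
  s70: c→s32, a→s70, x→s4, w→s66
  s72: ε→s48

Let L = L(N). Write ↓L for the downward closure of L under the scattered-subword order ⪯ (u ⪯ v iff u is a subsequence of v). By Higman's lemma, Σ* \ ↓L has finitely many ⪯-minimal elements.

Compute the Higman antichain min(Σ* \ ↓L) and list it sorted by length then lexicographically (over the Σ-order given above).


|Q|=74, |F|=35, |δ|=200 (30 ε).
min D↑ (33 st, q0=0, F={15}): 0:w→1,c→0,x→2,a→3 1:w→1,c→1,x→4,a→5 2:w→4,c→6,x→7,a→8 3:w→9,c→7,x→8,a→3 4:w→4,c→10,x→7,a→11 5:w→5,c→12,x→13,a→5 6:w→10,c→6,x→7,a→14 7:w→7,c→7,x→7,a→15 8:w→16,c→7,x→7,a→8 9:w→9,c→7,x→16,a→5 10:w→10,c→10,x→7,a→17 11:w→11,c→12,x→18,a→11 12:w→12,c→12,x→18,a→15 13:w→13,c→19,x→18,a→13 14:w→20,c→21,x→21,a→14 15:w→15,c→15,x→15,a→15 16:w→16,c→7,x→7,a→11 17:w→22,c→23,x→24,a→17 18:w→18,c→19,x→18,a→15 19:w→19,c→19,x→25,a→15 20:w→15,c→26,x→26,a→22 21:w→26,c→21,x→21,a→15 22:w→15,c→27,x→28,a→22 23:w→27,c→23,x→24,a→15 24:w→28,c→29,x→24,a→15 25:w→25,c→15,x→25,a→15 26:w→15,c→26,x→26,a→15 27:w→15,c→27,x→28,a→15 28:w→15,c→30,x→28,a→15 29:w→30,c→29,x→31,a→15 30:w→15,c→30,x→32,a→15 31:w→32,c→15,x→31,a→15 32:w→15,c→15,x→32,a→15 (ε-aug+det+¬).
'xxa': run [56, 50, 30, 6] end={s11,s27,s46,s58,s64,s9} rej; 3/3 del acc.
'aca': |S_i|=[56, 49, 28, 5] end={s1,s27,s46,s58,s64} rej; 3/3 del acc.
'xcaww': N↓-sim [56, 50, 34, 22, 11, 3] end={s27,s46,s58} rej; 5/5 single-dels accept.
'waxcxc': |S_i|=[56, 45, 31, 21, 13, 8, 4] end={s27,s46,s58,s61} rej; 6/6 del acc.
4 minimals (antichain).

A = [xxa, aca, xcaww, waxcxc].


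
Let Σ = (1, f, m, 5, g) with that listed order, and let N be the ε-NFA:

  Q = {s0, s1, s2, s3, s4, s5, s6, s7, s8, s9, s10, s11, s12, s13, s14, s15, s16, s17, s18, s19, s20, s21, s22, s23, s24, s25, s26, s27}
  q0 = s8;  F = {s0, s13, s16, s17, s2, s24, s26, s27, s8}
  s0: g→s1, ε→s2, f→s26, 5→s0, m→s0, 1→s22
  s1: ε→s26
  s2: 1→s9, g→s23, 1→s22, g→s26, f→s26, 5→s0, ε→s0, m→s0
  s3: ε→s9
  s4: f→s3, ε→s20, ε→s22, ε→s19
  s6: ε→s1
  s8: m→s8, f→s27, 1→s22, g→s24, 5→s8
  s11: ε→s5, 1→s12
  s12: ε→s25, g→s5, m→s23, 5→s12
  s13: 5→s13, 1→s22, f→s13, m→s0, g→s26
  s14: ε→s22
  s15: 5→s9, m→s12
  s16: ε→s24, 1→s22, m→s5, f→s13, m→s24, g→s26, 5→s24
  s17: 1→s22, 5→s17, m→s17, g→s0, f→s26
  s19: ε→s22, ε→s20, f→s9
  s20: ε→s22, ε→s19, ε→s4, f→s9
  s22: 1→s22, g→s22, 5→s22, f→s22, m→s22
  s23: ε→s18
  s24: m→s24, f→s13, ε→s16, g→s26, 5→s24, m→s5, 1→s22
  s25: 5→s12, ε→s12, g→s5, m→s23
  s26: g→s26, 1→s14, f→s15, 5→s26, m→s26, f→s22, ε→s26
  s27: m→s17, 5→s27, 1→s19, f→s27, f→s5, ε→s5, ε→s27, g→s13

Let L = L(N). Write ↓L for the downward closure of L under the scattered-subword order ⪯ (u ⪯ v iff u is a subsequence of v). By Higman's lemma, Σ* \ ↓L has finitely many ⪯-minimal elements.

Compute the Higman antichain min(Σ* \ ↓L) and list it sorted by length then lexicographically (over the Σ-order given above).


Antichain: [1, ggf, fmff].

|Q|=28, |F|=9, |δ|=91 (23 ε).
min D↑ (8 st, q0=0, F={1}): 0:1→1,f→2,m→0,5→0,g→3 1:1→1,f→1,m→1,5→1,g→1 2:1→1,f→2,m→4,5→2,g→5 3:1→1,f→5,m→3,5→3,g→6 4:1→1,f→6,m→4,5→4,g→7 5:1→1,f→5,m→7,5→5,g→6 6:1→1,f→1,m→6,5→6,g→6 7:1→1,f→6,m→7,5→7,g→6 (ε-aug+det+¬).
'1': |S_i|=[23, 7] end={s14,s19,s20,s22,s3,s4,s9} — reject; 1/1 single-dels accept.
'ggf': |S_i|=[23, 16, 11, 8] end={s12,s15,s18,s22,s23,s25,s5,s9} rej; 3/3 deletions ∈↓L.
'fmff': |S_i|=[23, 20, 14, 10, 8] end={s12,s15,s18,s22,s23,s25,s5,s9} rej; 4/4 del acc.
3 minimals (antichain).


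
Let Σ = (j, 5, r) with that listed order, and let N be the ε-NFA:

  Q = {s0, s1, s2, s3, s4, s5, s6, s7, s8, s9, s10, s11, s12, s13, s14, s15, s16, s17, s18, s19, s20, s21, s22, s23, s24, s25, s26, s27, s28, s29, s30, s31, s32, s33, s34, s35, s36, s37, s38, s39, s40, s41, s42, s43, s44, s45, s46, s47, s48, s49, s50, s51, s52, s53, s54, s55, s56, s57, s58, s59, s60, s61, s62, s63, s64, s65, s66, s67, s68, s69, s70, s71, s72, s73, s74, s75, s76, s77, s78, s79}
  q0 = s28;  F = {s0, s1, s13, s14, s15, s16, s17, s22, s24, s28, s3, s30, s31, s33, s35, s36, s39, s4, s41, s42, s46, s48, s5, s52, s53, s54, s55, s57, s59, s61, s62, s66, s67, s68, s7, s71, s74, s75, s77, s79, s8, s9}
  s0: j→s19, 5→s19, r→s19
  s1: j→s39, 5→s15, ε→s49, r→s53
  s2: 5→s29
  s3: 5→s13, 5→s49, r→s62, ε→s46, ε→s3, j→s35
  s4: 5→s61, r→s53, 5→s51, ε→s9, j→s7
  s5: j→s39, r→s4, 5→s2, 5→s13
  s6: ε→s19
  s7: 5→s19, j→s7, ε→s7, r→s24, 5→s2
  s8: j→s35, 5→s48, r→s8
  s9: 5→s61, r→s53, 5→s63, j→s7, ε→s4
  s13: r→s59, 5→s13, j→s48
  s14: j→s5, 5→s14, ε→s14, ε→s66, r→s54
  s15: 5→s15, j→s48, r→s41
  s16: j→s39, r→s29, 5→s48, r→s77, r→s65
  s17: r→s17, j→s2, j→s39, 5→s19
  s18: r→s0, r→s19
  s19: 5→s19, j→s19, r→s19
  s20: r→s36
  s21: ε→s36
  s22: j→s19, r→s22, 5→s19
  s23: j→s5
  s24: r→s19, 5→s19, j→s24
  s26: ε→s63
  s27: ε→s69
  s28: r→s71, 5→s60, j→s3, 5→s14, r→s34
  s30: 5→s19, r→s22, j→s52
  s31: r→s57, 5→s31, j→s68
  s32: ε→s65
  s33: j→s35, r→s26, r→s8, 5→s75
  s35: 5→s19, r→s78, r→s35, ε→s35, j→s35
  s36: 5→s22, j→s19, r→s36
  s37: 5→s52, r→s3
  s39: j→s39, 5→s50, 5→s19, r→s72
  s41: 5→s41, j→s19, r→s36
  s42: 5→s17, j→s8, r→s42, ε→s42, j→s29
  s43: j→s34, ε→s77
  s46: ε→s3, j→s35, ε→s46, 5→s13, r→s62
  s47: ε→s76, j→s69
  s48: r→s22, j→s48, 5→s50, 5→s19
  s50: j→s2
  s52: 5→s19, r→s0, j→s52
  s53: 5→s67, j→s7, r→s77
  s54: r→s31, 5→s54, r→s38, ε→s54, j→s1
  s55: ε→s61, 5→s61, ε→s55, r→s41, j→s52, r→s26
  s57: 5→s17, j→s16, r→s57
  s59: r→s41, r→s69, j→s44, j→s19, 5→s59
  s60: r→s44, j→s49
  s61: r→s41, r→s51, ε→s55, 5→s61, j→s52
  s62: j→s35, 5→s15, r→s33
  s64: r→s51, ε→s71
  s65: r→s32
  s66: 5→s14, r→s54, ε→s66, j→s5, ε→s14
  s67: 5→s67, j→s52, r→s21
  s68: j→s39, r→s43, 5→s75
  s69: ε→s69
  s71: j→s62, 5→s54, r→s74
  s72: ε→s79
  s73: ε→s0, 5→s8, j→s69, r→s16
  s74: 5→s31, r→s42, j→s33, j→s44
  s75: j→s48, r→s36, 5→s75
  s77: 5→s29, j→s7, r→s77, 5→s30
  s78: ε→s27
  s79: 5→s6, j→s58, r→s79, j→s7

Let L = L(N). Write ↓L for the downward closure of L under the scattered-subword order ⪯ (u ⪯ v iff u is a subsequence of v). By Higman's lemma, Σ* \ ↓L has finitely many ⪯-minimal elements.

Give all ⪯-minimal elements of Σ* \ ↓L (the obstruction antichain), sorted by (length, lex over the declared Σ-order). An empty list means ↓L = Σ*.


Antichain: [jj5, j5rj, rrr55, 5jrjrr].

|Q|=80, |F|=42, |δ|=199 (30 ε).
min D↑ (39 st, q0=0, F={10}): 0:j→1,5→2,r→3 1:j→4,5→5,r→6 2:j→7,5→2,r→8 3:j→6,5→8,r→9 4:j→4,5→10,r→4 5:j→11,5→5,r→12 6:j→4,5→13,r→14 7:j→15,5→5,r→16 8:j→17,5→8,r→18 9:j→14,5→18,r→19 10:j→10,5→10,r→10 11:j→11,5→10,r→20 12:j→10,5→12,r→21 13:j→11,5→13,r→21 14:j→4,5→22,r→23 15:j→15,5→10,r→24 16:j→25,5→26,r→27 17:j→15,5→13,r→27 18:j→28,5→18,r→29 19:j→23,5→30,r→19 20:j→10,5→10,r→20 21:j→10,5→21,r→31 22:j→11,5→22,r→31 23:j→4,5→11,r→23 24:j→25,5→10,r→24 25:j→25,5→10,r→32 26:j→33,5→26,r→21 27:j→25,5→34,r→35 28:j→15,5→22,r→35 29:j→36,5→30,r→29 30:j→15,5→10,r→30 31:j→10,5→20,r→31 32:j→32,5→10,r→10 33:j→33,5→10,r→37 34:j→33,5→34,r→31 35:j→25,5→38,r→35 36:j→15,5→11,r→35 37:j→10,5→10,r→10 38:j→33,5→10,r→20 (ε-aug+det+¬).
'jj5': N↓-sim [64, 52, 21, 5] end={s19,s2,s29,s50,s6} ∉↓L; 3/3 del acc.
'j5rj': N↓-sim [64, 52, 26, 12, 2] end={s19,s44} — reject; 4/4 single-dels accept.
'rrr55': run [64, 56, 45, 34, 17, 5] end={s19,s2,s29,s50,s6} rej; 5/5 deletions ∈↓L.
'5jrjrr': N↓-sim [64, 52, 44, 33, 10, 3, 1] end={s19} ∉↓L; 6/6 del acc.
4 words, ⪯-incomp.


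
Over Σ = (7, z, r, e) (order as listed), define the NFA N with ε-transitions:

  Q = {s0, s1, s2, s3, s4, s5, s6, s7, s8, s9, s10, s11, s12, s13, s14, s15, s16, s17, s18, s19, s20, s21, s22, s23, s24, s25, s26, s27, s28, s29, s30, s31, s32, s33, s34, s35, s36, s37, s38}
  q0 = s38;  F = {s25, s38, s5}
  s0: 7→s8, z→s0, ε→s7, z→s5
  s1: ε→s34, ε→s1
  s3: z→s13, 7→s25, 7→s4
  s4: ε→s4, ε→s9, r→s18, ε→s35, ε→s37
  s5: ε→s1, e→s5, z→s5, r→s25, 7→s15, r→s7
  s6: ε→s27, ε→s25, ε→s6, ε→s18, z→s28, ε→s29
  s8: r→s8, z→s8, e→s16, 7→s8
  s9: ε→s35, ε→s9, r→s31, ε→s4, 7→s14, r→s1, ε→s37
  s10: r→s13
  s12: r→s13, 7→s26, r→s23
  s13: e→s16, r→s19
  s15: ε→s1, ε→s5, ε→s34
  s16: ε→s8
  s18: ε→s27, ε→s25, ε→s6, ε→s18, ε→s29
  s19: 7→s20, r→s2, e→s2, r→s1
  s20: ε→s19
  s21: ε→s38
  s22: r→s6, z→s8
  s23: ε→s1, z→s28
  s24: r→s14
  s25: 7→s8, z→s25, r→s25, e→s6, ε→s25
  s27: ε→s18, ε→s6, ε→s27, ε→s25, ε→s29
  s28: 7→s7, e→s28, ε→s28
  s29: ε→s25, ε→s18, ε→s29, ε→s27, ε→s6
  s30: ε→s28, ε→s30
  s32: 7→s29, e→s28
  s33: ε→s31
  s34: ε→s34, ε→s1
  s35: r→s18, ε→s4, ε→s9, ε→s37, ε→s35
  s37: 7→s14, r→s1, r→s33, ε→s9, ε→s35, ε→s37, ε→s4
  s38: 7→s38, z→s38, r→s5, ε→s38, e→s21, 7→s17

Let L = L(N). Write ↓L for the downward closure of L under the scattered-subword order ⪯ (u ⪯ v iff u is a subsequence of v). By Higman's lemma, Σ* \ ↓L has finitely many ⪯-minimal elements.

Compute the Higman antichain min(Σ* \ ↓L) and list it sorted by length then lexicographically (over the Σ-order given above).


A = [rr7].

|Q|=39, |F|=3, |δ|=106 (55 ε).
min D↑ (4 st, q0=0, F={3}): 0:7→0,z→0,r→1,e→0 1:7→1,z→1,r→2,e→1 2:7→3,z→2,r→2,e→2 3:7→3,z→3,r→3,e→3 [Hopcroft].
'rr7': |S_i|=[16, 13, 9, 3] end={s16,s7,s8} — reject; 3/3 single-dels accept.
1 words, ⪯-incomp.


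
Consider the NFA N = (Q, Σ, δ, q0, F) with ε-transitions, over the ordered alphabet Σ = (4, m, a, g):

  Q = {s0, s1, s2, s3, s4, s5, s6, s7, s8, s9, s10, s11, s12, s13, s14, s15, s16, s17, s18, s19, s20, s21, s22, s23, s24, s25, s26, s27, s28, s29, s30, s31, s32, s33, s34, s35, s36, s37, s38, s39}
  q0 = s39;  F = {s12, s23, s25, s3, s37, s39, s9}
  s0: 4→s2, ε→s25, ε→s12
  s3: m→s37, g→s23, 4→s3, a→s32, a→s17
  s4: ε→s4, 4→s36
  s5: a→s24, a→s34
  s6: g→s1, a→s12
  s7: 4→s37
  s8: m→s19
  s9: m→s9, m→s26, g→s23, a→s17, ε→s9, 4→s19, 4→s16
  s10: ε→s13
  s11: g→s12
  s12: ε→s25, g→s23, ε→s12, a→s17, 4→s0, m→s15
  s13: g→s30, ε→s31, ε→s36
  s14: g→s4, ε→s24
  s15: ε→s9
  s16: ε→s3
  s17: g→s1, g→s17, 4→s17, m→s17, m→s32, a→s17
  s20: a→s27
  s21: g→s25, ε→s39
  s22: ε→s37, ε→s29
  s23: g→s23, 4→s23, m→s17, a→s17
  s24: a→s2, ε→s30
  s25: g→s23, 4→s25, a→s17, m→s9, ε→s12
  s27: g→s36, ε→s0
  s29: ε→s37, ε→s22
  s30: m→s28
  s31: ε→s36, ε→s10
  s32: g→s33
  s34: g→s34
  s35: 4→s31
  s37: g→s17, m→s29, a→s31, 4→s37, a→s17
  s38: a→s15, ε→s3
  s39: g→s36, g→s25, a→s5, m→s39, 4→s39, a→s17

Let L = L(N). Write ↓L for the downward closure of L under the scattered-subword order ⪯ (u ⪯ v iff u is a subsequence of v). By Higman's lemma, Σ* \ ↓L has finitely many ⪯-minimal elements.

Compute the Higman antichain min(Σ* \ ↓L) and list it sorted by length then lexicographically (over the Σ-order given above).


|Q|=40, |F|=7, |δ|=83 (23 ε).
min D↑ (7 st, q0=0, F={1}): 0:4→0,m→0,a→1,g→2 1:4→1,m→1,a→1,g→1 2:4→2,m→3,a→1,g→4 3:4→5,m→3,a→1,g→4 4:4→4,m→1,a→1,g→4 5:4→5,m→6,a→1,g→4 6:4→6,m→6,a→1,g→1.
'a': run [28, 14] end={s1,s10,s13,s17,s2,s24,s28,s30,s31,s32,s33,s34,…} — reject; 1/1 del acc.
'ggm': N↓-sim [28, 25, 8, 5] end={s1,s17,s28,s32,s33} ∉↓L; 3/3 del acc.
'gm4mg': N↓-sim [28, 25, 20, 17, 13, 6] end={s1,s17,s28,s30,s32,s33} rej; 5/5 deletions ∈↓L.
3 minimals (antichain).

Antichain: [a, ggm, gm4mg].


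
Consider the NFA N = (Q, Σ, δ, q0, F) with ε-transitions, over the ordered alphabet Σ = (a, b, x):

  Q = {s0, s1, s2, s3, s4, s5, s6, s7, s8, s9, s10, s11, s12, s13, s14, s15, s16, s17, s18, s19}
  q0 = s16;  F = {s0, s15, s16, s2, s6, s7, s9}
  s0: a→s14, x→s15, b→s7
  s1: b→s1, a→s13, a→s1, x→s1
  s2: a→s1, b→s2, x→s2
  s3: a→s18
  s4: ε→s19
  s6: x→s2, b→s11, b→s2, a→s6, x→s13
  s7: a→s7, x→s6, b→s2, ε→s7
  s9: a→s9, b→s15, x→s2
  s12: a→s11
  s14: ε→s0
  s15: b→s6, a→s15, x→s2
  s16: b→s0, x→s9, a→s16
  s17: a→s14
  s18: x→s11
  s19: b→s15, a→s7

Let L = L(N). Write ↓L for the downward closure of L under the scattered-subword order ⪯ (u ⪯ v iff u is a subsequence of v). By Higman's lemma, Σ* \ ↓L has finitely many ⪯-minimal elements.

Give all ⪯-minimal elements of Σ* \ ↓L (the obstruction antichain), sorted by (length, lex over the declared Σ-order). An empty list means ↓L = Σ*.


|Q|=20, |F|=7, |δ|=36 (3 ε).
min D↑ (8 st, q0=0, F={7}): 0:a→0,b→1,x→2 1:a→1,b→3,x→4 2:a→2,b→4,x→5 3:a→3,b→5,x→6 4:a→4,b→6,x→5 5:a→7,b→5,x→5 6:a→6,b→5,x→5 7:a→7,b→7,x→7 [Hopcroft].
'xxa': N↓-sim [11, 7, 3, 2] end={s1,s13} ∉↓L; 3/3 del acc.
'bbba': N↓-sim [11, 9, 6, 4, 2] end={s1,s13} ∉↓L; 4/4 deletions ∈↓L.
2 minimals (antichain).

A = [xxa, bbba].


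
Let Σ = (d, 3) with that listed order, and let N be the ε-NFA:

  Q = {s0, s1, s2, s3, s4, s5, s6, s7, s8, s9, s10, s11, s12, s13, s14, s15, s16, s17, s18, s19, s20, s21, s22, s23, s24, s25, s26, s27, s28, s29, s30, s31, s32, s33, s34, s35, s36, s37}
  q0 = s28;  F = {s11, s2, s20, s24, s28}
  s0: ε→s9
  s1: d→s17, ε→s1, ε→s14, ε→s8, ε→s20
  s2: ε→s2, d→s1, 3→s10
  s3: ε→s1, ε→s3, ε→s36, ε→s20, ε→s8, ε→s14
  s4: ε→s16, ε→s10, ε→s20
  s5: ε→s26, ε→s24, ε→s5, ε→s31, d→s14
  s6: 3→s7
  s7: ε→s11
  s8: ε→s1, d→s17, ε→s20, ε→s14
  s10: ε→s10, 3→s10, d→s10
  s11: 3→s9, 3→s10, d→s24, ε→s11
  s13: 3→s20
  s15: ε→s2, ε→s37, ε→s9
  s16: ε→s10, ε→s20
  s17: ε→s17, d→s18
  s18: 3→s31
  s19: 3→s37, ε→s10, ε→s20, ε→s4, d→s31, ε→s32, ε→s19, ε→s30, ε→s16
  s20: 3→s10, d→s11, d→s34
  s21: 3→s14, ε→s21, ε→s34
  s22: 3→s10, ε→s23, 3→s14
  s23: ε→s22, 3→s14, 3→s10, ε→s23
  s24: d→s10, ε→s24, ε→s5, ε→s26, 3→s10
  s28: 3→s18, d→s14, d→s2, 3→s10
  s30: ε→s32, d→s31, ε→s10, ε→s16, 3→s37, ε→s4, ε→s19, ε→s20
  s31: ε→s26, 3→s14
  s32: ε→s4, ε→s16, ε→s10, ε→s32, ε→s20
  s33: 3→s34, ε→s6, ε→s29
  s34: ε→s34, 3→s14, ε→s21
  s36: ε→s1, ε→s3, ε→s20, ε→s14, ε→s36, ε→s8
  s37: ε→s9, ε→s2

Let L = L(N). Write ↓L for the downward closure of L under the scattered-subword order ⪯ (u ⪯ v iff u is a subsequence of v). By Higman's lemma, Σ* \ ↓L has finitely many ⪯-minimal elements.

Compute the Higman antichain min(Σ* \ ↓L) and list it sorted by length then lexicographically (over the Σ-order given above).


A = [3, ddddd].

|Q|=38, |F|=5, |δ|=105 (70 ε).
min D↑ (6 st, q0=0, F={2}): 0:d→1,3→2 1:d→3,3→2 2:d→2,3→2 3:d→4,3→2 4:d→5,3→2 5:d→2,3→2.
'3': |S_i|=[17, 6] end={s10,s14,s18,s26,s31,s9} ∉↓L; 1/1 single-dels accept.
'ddddd': N↓-sim [17, 16, 15, 12, 7, 2] end={s10,s14} — reject; 5/5 single-dels accept.
2 obstructions.


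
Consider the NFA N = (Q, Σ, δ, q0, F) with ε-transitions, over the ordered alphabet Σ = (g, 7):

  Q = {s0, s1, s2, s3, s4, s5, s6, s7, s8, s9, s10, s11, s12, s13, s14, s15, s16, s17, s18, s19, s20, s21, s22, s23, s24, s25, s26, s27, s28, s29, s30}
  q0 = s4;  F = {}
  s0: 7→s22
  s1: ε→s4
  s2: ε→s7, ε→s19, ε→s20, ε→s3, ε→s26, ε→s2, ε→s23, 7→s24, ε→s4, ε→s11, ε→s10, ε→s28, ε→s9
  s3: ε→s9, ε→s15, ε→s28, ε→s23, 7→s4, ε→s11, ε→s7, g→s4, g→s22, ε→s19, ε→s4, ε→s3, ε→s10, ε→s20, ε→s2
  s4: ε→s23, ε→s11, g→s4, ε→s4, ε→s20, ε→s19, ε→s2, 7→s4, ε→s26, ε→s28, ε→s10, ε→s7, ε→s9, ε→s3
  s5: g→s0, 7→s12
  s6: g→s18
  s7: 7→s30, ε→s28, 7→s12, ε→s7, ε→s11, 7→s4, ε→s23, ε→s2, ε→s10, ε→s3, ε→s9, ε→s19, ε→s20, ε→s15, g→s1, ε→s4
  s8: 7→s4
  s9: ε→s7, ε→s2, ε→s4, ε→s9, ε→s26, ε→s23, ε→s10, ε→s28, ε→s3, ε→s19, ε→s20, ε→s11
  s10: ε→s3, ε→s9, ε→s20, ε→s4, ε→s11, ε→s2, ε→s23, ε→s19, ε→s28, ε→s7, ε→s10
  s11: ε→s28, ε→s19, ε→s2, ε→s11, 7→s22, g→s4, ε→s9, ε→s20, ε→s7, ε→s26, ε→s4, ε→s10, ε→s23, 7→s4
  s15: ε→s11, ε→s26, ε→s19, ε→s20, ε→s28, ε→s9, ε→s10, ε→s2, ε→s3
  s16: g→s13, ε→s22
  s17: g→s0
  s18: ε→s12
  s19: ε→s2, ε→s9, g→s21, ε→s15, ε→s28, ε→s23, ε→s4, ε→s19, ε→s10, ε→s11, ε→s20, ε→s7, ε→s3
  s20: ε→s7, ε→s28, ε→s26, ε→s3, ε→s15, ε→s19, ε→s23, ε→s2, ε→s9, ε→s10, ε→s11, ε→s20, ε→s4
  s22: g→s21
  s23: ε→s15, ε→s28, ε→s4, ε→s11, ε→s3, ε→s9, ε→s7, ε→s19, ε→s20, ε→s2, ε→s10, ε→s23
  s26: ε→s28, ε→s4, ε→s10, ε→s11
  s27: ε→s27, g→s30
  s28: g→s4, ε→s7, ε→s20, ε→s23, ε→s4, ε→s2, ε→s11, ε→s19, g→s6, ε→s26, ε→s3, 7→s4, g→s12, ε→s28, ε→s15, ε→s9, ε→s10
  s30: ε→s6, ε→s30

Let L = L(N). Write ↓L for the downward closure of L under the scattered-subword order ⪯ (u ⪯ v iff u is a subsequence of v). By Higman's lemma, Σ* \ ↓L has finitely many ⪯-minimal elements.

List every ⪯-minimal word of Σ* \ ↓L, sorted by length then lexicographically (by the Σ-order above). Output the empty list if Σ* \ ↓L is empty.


|Q|=31, |F|=0, |δ|=178 (151 ε).
min D↑ (1 st, q0=0, F={0}): 0:g→0,7→0 [Hopcroft].
ε ∈ L(D↑) ⇒ ↓L = ∅.

Antichain: [ε].


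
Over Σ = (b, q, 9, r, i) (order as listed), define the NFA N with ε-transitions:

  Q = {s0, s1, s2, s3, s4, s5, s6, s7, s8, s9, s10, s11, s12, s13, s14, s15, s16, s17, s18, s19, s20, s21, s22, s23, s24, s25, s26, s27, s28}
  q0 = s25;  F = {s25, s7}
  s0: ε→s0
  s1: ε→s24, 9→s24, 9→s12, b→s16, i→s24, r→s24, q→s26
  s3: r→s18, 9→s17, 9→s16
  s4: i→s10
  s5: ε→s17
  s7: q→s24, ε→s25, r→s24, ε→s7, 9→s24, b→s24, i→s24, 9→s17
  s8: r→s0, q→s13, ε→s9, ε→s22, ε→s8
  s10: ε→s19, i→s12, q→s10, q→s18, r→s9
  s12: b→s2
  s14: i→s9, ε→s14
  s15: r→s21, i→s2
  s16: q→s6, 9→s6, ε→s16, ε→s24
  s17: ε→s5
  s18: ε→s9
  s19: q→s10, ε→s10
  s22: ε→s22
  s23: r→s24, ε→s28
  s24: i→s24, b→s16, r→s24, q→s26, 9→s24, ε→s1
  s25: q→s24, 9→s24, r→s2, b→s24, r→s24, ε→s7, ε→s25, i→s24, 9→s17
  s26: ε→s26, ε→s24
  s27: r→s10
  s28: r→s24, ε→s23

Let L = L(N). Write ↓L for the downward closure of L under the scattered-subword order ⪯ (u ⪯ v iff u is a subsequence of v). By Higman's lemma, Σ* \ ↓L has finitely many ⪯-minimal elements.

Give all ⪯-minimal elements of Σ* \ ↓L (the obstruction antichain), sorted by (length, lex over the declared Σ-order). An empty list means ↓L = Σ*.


|Q|=29, |F|=2, |δ|=67 (23 ε).
min D↑ (2 st, q0=0, F={1}): 0:b→1,q→1,9→1,r→1,i→1 1:b→1,q→1,9→1,r→1,i→1.
'b': |S_i|=[11, 7] end={s1,s12,s16,s2,s24,s26,s6} rej; 1/1 deletions ∈↓L.
'q': N↓-sim [11, 7] end={s1,s12,s16,s2,s24,s26,s6} ∉↓L; 1/1 deletions ∈↓L.
'9': |S_i|=[11, 9] end={s1,s12,s16,s17,s2,s24,s26,s5,s6} — reject; 1/1 single-dels accept.
'r': |S_i|=[11, 7] end={s1,s12,s16,s2,s24,s26,s6} — reject; 1/1 del acc.
'i': N↓-sim [11, 7] end={s1,s12,s16,s2,s24,s26,s6} rej; 1/1 single-dels accept.
5 words, ⪯-incomp.

A = [b, q, 9, r, i].


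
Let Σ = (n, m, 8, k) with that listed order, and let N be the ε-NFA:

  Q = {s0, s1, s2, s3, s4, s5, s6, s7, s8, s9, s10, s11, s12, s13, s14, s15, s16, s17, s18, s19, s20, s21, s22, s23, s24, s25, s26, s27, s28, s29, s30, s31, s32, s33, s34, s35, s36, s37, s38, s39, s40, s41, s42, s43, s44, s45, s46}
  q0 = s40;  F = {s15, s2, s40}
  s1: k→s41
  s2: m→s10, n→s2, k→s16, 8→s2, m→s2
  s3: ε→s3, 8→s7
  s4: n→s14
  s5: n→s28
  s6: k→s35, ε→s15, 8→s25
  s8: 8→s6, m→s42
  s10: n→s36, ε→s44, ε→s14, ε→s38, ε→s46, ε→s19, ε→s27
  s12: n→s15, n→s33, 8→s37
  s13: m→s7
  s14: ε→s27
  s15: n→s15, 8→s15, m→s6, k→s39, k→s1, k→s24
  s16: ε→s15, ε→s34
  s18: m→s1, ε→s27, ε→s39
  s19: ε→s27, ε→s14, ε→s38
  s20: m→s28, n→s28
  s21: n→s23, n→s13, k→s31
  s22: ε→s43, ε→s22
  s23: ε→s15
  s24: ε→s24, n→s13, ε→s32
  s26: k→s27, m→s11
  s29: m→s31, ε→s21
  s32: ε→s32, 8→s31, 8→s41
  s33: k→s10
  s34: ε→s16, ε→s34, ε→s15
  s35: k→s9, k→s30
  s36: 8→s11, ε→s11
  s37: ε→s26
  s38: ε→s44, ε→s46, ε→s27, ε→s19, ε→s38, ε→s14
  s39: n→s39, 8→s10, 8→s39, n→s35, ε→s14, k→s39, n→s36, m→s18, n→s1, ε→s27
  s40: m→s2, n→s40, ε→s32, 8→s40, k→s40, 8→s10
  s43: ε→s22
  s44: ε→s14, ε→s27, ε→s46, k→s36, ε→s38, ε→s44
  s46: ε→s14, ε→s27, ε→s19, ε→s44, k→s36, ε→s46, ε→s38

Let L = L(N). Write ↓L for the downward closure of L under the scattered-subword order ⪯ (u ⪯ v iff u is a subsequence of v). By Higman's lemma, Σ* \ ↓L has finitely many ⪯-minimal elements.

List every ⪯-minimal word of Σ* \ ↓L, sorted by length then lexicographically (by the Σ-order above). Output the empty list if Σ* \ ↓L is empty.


min(Σ*\↓L) = [mkk].

|Q|=47, |F|=3, |δ|=104 (49 ε).
min D↑ (4 st, q0=0, F={3}): 0:n→0,m→1,8→0,k→0 1:n→1,m→1,8→1,k→2 2:n→2,m→2,8→2,k→3 3:n→3,m→3,8→3,k→3 (ε-aug+det+¬).
'mkk': run [28, 27, 26, 21] end={s1,s10,s11,s13,s14,s18,s19,s24,s27,s30,s31,s32,…} ∉↓L; 3/3 deletions ∈↓L.
1 minimals (antichain).


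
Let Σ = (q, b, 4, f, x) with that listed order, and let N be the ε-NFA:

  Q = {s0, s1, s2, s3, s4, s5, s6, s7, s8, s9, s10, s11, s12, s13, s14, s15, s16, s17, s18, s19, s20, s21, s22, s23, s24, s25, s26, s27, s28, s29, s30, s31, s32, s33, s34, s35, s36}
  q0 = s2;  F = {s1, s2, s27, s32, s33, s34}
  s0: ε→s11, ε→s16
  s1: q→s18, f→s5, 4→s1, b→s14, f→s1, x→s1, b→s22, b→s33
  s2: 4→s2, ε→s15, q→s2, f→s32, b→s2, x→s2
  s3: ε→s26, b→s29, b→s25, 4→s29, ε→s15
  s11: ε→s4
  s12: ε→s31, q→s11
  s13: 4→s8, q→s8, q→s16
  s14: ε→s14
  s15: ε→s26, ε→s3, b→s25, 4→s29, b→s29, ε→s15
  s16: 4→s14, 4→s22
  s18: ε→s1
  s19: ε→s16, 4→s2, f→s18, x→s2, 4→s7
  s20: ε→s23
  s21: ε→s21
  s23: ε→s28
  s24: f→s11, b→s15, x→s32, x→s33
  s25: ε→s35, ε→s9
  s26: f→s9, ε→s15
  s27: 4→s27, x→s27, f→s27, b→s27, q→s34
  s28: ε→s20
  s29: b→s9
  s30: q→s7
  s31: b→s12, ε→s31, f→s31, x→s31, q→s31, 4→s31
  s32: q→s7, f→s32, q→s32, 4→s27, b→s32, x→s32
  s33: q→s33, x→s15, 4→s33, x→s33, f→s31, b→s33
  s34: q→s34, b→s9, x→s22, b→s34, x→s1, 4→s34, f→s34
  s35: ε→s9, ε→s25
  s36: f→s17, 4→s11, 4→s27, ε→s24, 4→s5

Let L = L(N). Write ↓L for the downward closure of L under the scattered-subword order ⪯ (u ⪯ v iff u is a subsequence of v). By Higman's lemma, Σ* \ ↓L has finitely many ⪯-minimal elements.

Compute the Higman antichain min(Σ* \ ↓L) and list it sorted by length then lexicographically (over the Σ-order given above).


|Q|=37, |F|=6, |δ|=93 (24 ε).
min D↑ (7 st, q0=0, F={6}): 0:q→0,b→0,4→0,f→1,x→0 1:q→1,b→1,4→2,f→1,x→1 2:q→3,b→2,4→2,f→2,x→2 3:q→3,b→3,4→3,f→3,x→4 4:q→4,b→5,4→4,f→4,x→4 5:q→5,b→5,4→5,f→6,x→5 6:q→6,b→6,4→6,f→6,x→6 (ε-aug+det+¬).
'f4qxbf': run [22, 21, 19, 18, 17, 14, 5] end={s11,s12,s31,s4,s9} rej; 6/6 del acc.
1 obstructions.

A = [f4qxbf].


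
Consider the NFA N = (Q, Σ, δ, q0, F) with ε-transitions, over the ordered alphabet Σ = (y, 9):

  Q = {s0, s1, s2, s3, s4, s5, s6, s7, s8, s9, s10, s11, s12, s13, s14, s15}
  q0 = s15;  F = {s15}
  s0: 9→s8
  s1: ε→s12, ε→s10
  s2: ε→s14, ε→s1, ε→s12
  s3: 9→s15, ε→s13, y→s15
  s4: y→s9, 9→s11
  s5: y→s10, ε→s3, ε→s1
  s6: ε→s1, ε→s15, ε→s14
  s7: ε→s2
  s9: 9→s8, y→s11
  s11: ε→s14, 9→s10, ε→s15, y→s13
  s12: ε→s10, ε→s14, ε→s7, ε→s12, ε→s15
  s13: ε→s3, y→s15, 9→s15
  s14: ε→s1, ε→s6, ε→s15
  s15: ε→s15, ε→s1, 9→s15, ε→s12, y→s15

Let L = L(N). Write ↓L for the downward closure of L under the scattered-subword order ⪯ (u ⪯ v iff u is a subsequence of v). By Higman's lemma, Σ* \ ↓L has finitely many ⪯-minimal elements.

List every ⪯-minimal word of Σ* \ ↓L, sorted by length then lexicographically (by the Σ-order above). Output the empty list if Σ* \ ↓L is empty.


Antichain: [].

|Q|=16, |F|=1, |δ|=40 (26 ε).
min D↑ (1 st, q0=0, F={}): 0:y→0,9→0 [Hopcroft].
L(D↑) = ∅ ⇒ ↓L = Σ*.


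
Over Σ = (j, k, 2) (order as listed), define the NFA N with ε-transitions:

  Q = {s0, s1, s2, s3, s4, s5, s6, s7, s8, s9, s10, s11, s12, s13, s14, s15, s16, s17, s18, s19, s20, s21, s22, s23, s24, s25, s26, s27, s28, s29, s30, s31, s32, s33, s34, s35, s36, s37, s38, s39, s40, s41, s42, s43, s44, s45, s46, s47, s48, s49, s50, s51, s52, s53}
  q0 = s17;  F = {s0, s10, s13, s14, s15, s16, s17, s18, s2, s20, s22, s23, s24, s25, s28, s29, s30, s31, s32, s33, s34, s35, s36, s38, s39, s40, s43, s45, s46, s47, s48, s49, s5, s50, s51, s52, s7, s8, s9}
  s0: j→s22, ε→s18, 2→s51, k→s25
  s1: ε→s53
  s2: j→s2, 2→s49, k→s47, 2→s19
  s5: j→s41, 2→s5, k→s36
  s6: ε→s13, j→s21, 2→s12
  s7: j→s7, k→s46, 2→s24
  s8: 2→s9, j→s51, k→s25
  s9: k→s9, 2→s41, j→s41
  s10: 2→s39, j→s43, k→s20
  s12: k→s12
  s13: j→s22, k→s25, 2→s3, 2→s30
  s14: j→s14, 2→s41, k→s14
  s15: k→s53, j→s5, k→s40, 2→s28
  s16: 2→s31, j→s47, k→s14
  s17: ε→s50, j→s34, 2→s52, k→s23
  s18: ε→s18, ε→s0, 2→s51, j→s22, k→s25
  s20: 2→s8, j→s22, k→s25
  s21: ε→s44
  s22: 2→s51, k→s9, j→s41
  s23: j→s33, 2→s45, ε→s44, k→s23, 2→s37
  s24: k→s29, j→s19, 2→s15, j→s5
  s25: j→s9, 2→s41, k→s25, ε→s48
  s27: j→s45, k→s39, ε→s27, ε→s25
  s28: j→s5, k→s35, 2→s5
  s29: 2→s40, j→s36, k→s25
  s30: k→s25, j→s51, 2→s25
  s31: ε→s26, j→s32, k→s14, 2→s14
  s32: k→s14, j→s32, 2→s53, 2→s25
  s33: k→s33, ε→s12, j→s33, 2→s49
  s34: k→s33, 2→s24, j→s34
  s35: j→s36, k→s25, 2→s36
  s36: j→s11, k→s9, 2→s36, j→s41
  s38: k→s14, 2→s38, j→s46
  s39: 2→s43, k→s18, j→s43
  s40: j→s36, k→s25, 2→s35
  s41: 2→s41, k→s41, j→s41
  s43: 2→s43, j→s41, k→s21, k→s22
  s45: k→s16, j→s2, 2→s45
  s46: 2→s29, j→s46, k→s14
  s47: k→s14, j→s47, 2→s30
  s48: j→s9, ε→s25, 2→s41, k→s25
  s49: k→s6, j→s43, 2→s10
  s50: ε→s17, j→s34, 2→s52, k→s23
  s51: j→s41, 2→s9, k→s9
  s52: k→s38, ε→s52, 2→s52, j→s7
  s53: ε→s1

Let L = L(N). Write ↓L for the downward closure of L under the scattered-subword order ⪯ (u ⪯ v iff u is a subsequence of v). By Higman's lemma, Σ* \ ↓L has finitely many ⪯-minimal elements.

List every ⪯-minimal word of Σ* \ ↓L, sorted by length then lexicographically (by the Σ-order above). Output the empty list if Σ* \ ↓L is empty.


|Q|=54, |F|=39, |δ|=150 (17 ε).
min D↑ (37 st, q0=0, F={20}): 0:j→1,k→2,2→3 1:j→1,k→4,2→5 2:j→4,k→2,2→6 3:j→7,k→8,2→3 4:j→4,k→4,2→9 5:j→10,k→11,2→12 6:j→13,k→14,2→6 7:j→7,k→15,2→5 8:j→15,k→16,2→8 9:j→17,k→18,2→19 10:j→20,k→21,2→10 11:j→21,k→22,2→23 12:j→10,k→23,2→24 13:j→13,k→25,2→9 14:j→25,k→16,2→26 15:j→15,k→16,2→11 16:j→16,k→16,2→20 17:j→20,k→27,2→17 18:j→27,k→22,2→28 19:j→17,k→29,2→30 20:j→20,k→20,2→20 21:j→20,k→31,2→21 22:j→31,k→22,2→20 23:j→21,k→22,2→32 24:j→10,k→32,2→10 25:j→25,k→16,2→28 26:j→33,k→16,2→16 27:j→20,k→31,2→34 28:j→34,k→22,2→22 29:j→27,k→22,2→35 30:j→17,k→36,2→17 31:j→20,k→31,2→20 32:j→21,k→22,2→21 33:j→33,k→16,2→22 34:j→20,k→31,2→31 35:j→34,k→22,2→31 36:j→27,k→22,2→34 (ε-aug+det+¬).
'j2jj': N↓-sim [51, 41, 33, 11, 2] end={s11,s41} — reject; 4/4 single-dels accept.
'2kk2': N↓-sim [51, 46, 32, 6, 1] end={s41} rej; 4/4 deletions ∈↓L.
'j2222j': |S_i|=[51, 41, 33, 27, 18, 10, 2] end={s11,s41} — reject; 6/6 deletions ∈↓L.
'k2k222': N↓-sim [51, 42, 40, 25, 15, 7, 1] end={s41} ∉↓L; 6/6 single-dels accept.
4 minimals (antichain).

A = [j2jj, 2kk2, j2222j, k2k222].


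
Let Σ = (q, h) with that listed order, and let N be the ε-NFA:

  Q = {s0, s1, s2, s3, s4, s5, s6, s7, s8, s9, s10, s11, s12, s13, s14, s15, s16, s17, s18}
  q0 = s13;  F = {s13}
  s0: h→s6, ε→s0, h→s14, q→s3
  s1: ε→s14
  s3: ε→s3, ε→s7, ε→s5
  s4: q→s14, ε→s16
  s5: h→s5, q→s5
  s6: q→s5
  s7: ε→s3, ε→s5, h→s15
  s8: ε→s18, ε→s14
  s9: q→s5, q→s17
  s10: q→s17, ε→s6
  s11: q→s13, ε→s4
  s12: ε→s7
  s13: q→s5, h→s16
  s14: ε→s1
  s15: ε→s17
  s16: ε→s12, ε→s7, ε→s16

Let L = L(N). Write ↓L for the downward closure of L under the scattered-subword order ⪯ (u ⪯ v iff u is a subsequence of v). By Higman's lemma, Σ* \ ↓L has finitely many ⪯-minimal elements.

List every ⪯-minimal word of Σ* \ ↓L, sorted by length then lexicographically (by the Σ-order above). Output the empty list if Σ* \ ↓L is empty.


|Q|=19, |F|=1, |δ|=32 (18 ε).
min D↑ (2 st, q0=0, F={1}): 0:q→1,h→1 1:q→1,h→1.
'q': N↓-sim [8, 1] end={s5} ∉↓L; 1/1 deletions ∈↓L.
'h': |S_i|=[8, 7] end={s12,s15,s16,s17,s3,s5,s7} — reject; 1/1 deletions ∈↓L.
2 words, ⪯-incomp.

A = [q, h].


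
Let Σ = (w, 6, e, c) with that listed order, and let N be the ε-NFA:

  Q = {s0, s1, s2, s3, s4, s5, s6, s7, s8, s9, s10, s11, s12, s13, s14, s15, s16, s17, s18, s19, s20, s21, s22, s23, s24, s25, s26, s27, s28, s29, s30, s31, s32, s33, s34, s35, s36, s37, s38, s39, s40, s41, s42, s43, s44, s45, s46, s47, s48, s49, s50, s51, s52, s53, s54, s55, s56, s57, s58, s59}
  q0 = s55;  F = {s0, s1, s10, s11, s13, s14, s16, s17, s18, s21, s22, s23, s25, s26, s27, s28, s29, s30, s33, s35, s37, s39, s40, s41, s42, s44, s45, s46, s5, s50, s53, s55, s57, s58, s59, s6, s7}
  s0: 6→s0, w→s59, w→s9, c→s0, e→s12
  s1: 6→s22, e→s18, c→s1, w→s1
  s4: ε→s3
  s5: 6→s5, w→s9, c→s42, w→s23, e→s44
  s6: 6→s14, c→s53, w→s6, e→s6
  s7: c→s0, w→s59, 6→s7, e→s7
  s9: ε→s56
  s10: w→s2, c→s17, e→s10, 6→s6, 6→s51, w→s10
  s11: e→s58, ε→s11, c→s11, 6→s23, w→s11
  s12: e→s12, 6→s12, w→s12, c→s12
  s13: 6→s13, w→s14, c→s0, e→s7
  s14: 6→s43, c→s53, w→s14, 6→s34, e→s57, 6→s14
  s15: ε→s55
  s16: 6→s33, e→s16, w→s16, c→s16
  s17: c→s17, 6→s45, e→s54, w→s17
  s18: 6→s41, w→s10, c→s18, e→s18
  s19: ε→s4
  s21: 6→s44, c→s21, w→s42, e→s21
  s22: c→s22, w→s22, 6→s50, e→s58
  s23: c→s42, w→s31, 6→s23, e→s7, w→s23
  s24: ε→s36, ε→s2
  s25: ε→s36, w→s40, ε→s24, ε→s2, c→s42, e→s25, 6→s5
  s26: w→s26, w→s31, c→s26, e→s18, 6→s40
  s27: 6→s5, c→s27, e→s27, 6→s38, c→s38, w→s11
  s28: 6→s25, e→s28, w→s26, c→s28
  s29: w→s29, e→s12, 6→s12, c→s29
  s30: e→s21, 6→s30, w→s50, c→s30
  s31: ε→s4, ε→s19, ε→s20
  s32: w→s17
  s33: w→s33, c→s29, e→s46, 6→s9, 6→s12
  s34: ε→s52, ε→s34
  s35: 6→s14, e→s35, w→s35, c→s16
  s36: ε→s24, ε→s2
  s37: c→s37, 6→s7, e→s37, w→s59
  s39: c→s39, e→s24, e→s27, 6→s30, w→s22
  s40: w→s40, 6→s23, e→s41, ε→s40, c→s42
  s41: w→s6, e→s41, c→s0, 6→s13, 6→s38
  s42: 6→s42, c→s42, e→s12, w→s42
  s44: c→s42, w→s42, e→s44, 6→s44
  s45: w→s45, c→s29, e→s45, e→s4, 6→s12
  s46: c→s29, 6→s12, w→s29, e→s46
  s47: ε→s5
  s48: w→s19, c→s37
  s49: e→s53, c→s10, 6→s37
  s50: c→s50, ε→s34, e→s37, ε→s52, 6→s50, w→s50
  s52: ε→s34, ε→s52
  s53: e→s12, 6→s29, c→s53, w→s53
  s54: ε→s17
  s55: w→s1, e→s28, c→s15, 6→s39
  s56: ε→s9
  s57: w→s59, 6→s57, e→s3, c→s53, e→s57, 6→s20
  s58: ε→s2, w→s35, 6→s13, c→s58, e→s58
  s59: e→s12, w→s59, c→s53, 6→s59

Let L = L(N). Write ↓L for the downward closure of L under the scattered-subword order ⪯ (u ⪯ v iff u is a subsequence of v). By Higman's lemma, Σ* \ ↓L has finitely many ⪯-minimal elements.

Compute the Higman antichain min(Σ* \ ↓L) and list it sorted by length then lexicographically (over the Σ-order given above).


|Q|=60, |F|=37, |δ|=200 (26 ε).
min D↑ (38 st, q0=0, F={27}): 0:w→1,6→2,e→3,c→0 1:w→1,6→4,e→5,c→1 2:w→4,6→6,e→7,c→2 3:w→8,6→9,e→3,c→3 4:w→4,6→10,e→11,c→4 5:w→12,6→13,e→5,c→5 6:w→10,6→6,e→14,c→6 7:w→15,6→16,e→7,c→7 8:w→8,6→17,e→5,c→8 9:w→17,6→16,e→9,c→18 10:w→10,6→10,e→19,c→10 11:w→20,6→21,e→11,c→11 12:w→12,6→22,e→12,c→23 13:w→22,6→21,e→13,c→24 14:w→18,6→25,e→14,c→14 15:w→15,6→26,e→11,c→15 16:w→26,6→16,e→25,c→18 17:w→17,6→26,e→13,c→18 18:w→18,6→18,e→27,c→18 19:w→28,6→29,e→19,c→19 20:w→20,6→30,e→20,c→31 21:w→30,6→21,e→29,c→24 22:w→22,6→30,e→22,c→32 23:w→23,6→33,e→23,c→23 24:w→28,6→24,e→27,c→24 25:w→18,6→25,e→25,c→18 26:w→26,6→26,e→29,c→18 27:w→27,6→27,e→27,c→27 28:w→28,6→28,e→27,c→32 29:w→28,6→29,e→29,c→24 30:w→30,6→30,e→34,c→32 31:w→31,6→35,e→31,c→31 32:w→32,6→36,e→27,c→32 33:w→33,6→27,e→33,c→36 34:w→28,6→34,e→34,c→32 35:w→35,6→27,e→37,c→36 36:w→36,6→27,e→27,c→36 37:w→36,6→27,e→37,c→36.
'e6ce': N↓-sim [55, 48, 35, 8, 1] end={s12} ∉↓L; 4/4 single-dels accept.
'66ewe': |S_i|=[55, 46, 30, 16, 7, 1] end={s12} ∉↓L; 5/5 deletions ∈↓L.
'wewc66': |S_i|=[55, 43, 33, 25, 13, 9, 3] end={s12,s56,s9} ∉↓L; 6/6 deletions ∈↓L.
3 words, ⪯-incomp.

A = [e6ce, 66ewe, wewc66].
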